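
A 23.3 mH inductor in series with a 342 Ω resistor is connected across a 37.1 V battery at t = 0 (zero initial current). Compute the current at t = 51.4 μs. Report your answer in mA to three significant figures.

τ = L/R = 2.330×10^-2/342 = 6.813×10^-5 s; final current I_∞ = ε/R = 37.1/342 = 0.10848 A.
I(t) = I_∞(1 − e^(−t/τ)) with t/τ = 0.754.
I = (0.10848)(1 − e^(−0.754)) = 5.747×10^-2 A.

I ≈ 57.5 mA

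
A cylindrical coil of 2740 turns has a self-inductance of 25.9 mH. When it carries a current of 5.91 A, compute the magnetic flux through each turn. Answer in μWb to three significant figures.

Φ_B ≈ 55.9 μWb

From L = NΦ_B/I, the flux per turn is Φ_B = LI/N.
Φ_B = (2.590×10^-2 H)(5.91 A)/2740 = 5.586×10^-5 Wb.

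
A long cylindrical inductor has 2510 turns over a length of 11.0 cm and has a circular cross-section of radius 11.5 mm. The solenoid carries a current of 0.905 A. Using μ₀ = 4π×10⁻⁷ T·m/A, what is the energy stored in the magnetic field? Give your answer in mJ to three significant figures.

U ≈ 12.2 mJ

A = πr² = π(1.150×10^-2 m)² = 4.1548×10^-4 m².
L = μ₀N²A/ℓ = (4π×10⁻⁷)(2510)²(4.1548×10^-4)/(0.11) = 2.990×10^-2 H.
U = ½LI² = ½(2.990×10^-2)(0.905)² = 1.2246×10^-2 J.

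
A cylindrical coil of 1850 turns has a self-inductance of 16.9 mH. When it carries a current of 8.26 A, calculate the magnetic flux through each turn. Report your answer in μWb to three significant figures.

Φ_B ≈ 75.5 μWb

From L = NΦ_B/I, the flux per turn is Φ_B = LI/N.
Φ_B = (1.690×10^-2 H)(8.26 A)/1850 = 7.546×10^-5 Wb.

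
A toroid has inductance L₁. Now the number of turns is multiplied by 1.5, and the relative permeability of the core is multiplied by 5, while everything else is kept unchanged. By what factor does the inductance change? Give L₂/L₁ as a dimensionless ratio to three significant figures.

L₂/L₁ = 11.3

For a toroid, L ∝ μᵣN²A/R.
L₂/L₁ = (1.5)^2 × (5) = 11.3.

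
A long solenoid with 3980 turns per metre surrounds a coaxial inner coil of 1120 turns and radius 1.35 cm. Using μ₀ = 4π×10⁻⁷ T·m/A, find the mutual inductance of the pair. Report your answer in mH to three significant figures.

The outer solenoid produces a uniform field B₁ = μ₀n₁I₁ across the inner coil,
so the flux linkage is N₂Φ = N₂B₁A₂ = μ₀n₁N₂A₂·I₁, giving M = μ₀n₁N₂A₂.
A₂ = πr² = π(1.350×10^-2 m)² = 5.726×10^-4 m².
M = (4π×10⁻⁷)(3980)(1120)(5.726×10^-4) = 3.207×10^-3 H.

M ≈ 3.21 mH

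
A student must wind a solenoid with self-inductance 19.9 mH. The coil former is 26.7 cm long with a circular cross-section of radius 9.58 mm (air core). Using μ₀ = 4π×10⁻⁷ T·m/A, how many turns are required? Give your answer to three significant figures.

A = πr² = π(9.580×10^-3 m)² = 2.883×10^-4 m².
From L = μ₀N²A/ℓ, N = √(Lℓ / (μ₀A)).
N = √[(1.990×10^-2)(0.267) / ((4π×10⁻⁷)×2.883×10^-4)] = √(1.466×10^7) ≈ 3829.5.

N ≈ 3830 turns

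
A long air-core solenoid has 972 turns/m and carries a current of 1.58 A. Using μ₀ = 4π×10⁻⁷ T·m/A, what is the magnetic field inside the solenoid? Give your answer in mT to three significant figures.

Inside a long solenoid, B = μ₀nI.
B = (4π×10⁻⁷)(972 m⁻¹)(1.58 A) = 1.930×10^-3 T.

B ≈ 1.93 mT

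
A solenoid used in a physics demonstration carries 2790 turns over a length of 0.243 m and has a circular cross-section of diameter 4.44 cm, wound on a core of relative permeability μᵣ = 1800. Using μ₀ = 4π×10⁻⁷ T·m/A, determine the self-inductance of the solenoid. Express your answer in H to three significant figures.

L ≈ 112 H

A = π(d/2)² = π(2.220×10^-2 m)² = 1.548×10^-3 m².
For a long solenoid, L = μ₀μᵣN²A/ℓ.
L = (4π×10⁻⁷)(1800)(2790)²(1.548×10^-3)/(0.243 m) = 112.2 H.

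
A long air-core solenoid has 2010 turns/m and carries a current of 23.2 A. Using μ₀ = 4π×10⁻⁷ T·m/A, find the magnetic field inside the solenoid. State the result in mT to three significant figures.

Inside a long solenoid, B = μ₀nI.
B = (4π×10⁻⁷)(2.010×10^3 m⁻¹)(23.2 A) = 5.860×10^-2 T.

B ≈ 58.6 mT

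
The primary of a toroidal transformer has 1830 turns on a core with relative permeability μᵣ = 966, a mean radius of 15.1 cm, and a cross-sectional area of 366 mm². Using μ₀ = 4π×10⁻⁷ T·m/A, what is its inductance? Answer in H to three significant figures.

L ≈ 1.57 H

For a thin toroid, L = μ₀μᵣN²A/(2πR).
L = (4π×10⁻⁷)(966)(1830)²(3.660×10^-4) / (2π×0.151 m) = 1.568 H.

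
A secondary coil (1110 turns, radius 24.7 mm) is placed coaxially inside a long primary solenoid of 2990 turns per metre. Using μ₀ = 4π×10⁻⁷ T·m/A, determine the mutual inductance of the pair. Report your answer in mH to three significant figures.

The outer solenoid produces a uniform field B₁ = μ₀n₁I₁ across the inner coil,
so the flux linkage is N₂Φ = N₂B₁A₂ = μ₀n₁N₂A₂·I₁, giving M = μ₀n₁N₂A₂.
A₂ = πr² = π(2.470×10^-2 m)² = 1.917×10^-3 m².
M = (4π×10⁻⁷)(2990)(1110)(1.917×10^-3) = 7.994×10^-3 H.

M ≈ 7.99 mH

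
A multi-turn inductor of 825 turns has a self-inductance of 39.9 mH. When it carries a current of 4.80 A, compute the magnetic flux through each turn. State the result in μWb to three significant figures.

From L = NΦ_B/I, the flux per turn is Φ_B = LI/N.
Φ_B = (3.990×10^-2 H)(4.80 A)/825 = 2.321×10^-4 Wb.

Φ_B ≈ 232 μWb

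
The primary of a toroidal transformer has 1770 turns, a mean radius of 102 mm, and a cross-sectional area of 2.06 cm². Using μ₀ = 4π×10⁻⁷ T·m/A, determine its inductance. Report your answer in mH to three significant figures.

For a thin toroid, L = μ₀N²A/(2πR).
L = (4π×10⁻⁷)(1770)²(2.060×10^-4) / (2π×0.102 m) = 1.265×10^-3 H.

L ≈ 1.27 mH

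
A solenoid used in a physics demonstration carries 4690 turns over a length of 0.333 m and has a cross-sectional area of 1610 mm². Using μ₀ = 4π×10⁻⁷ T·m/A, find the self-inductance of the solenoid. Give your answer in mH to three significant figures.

A = 1610 mm² = 1.610×10^-3 m².
For a long solenoid, L = μ₀N²A/ℓ.
L = (4π×10⁻⁷)(4690)²(1.610×10^-3)/(0.333 m) = 0.1336 H.

L ≈ 134 mH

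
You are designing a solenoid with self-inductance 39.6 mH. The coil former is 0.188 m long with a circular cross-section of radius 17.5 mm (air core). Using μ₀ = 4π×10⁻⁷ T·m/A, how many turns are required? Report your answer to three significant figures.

A = πr² = π(1.750×10^-2 m)² = 9.621×10^-4 m².
From L = μ₀N²A/ℓ, N = √(Lℓ / (μ₀A)).
N = √[(3.960×10^-2)(0.188) / ((4π×10⁻⁷)×9.621×10^-4)] = √(6.158×10^6) ≈ 2481.5.

N ≈ 2480 turns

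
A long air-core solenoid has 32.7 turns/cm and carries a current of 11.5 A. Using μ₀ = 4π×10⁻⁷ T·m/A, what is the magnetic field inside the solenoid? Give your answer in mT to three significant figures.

B ≈ 47.3 mT

Inside a long solenoid, B = μ₀nI.
B = (4π×10⁻⁷)(3.270×10^3 m⁻¹)(11.5 A) = 4.726×10^-2 T.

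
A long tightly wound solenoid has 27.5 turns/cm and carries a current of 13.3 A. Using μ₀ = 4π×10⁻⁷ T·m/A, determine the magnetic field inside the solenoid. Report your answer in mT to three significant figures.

B ≈ 46.0 mT

Inside a long solenoid, B = μ₀nI.
B = (4π×10⁻⁷)(2.750×10^3 m⁻¹)(13.3 A) = 4.596×10^-2 T.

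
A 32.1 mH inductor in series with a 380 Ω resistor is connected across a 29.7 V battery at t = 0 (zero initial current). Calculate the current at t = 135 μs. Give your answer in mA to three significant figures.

τ = L/R = 3.210×10^-2/380 = 8.447×10^-5 s; final current I_∞ = ε/R = 29.7/380 = 7.816×10^-2 A.
I(t) = I_∞(1 − e^(−t/τ)) with t/τ = 1.598.
I = (7.816×10^-2)(1 − e^(−1.598)) = 6.2349×10^-2 A.

I ≈ 62.3 mA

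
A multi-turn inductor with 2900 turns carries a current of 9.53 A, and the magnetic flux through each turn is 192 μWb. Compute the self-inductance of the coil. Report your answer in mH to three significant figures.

L ≈ 58.4 mH

Self-inductance is defined by L = NΦ_B/I (flux linkage over current).
L = (2900)(1.920×10^-4 Wb)/(9.53 A) = 5.843×10^-2 H.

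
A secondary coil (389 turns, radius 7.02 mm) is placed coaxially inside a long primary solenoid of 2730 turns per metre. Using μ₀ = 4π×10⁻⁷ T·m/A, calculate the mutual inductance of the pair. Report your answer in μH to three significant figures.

M ≈ 207 μH

The outer solenoid produces a uniform field B₁ = μ₀n₁I₁ across the inner coil,
so the flux linkage is N₂Φ = N₂B₁A₂ = μ₀n₁N₂A₂·I₁, giving M = μ₀n₁N₂A₂.
A₂ = πr² = π(7.020×10^-3 m)² = 1.548×10^-4 m².
M = (4π×10⁻⁷)(2730)(389)(1.548×10^-4) = 2.066×10^-4 H.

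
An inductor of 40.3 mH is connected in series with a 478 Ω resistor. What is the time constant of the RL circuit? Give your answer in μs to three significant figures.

τ ≈ 84.3 μs

τ = L/R = (4.030×10^-2 H)/(478 Ω) = 8.431×10^-5 s.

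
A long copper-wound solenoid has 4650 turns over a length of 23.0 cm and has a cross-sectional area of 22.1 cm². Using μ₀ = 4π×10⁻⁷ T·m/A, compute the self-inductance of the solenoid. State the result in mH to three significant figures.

L ≈ 261 mH

A = 22.1 cm² = 2.210×10^-3 m².
For a long solenoid, L = μ₀N²A/ℓ.
L = (4π×10⁻⁷)(4650)²(2.210×10^-3)/(0.23 m) = 0.2611 H.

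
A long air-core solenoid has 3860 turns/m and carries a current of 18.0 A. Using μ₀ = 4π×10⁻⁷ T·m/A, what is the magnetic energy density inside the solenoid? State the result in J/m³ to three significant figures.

u ≈ 3030 J/m³

B = μ₀nI = (4π×10⁻⁷)(3.860×10^3)(18.0) = 8.731×10^-2 T.
u = B²/(2μ₀) = (8.731×10^-2)²/(2×4π×10⁻⁷) = 3.033×10^3 J/m³.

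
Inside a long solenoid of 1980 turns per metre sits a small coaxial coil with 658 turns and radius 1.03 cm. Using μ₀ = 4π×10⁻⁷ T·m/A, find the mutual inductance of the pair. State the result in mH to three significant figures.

M ≈ 0.546 mH

The outer solenoid produces a uniform field B₁ = μ₀n₁I₁ across the inner coil,
so the flux linkage is N₂Φ = N₂B₁A₂ = μ₀n₁N₂A₂·I₁, giving M = μ₀n₁N₂A₂.
A₂ = πr² = π(1.030×10^-2 m)² = 3.333×10^-4 m².
M = (4π×10⁻⁷)(1980)(658)(3.333×10^-4) = 5.457×10^-4 H.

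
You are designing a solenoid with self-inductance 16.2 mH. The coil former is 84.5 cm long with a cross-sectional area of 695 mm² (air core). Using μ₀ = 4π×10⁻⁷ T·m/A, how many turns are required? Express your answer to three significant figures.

A = 695 mm² = 6.950×10^-4 m².
From L = μ₀N²A/ℓ, N = √(Lℓ / (μ₀A)).
N = √[(1.620×10^-2)(0.845) / ((4π×10⁻⁷)×6.950×10^-4)] = √(1.567×10^7) ≈ 3959.0.

N ≈ 3960 turns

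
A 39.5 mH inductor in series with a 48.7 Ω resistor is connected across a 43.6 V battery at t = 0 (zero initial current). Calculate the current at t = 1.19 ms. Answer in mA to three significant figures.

τ = L/R = 3.950×10^-2/48.7 = 8.111×10^-4 s; final current I_∞ = ε/R = 43.6/48.7 = 0.8953 A.
I(t) = I_∞(1 − e^(−t/τ)) with t/τ = 1.467.
I = (0.8953)(1 − e^(−1.467)) = 0.6888 A.

I ≈ 689 mA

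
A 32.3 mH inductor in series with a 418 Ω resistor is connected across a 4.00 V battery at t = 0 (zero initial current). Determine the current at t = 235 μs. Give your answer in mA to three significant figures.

τ = L/R = 3.230×10^-2/418 = 7.727×10^-5 s; final current I_∞ = ε/R = 4.00/418 = 9.569×10^-3 A.
I(t) = I_∞(1 − e^(−t/τ)) with t/τ = 3.041.
I = (9.569×10^-3)(1 − e^(−3.041)) = 9.112×10^-3 A.

I ≈ 9.11 mA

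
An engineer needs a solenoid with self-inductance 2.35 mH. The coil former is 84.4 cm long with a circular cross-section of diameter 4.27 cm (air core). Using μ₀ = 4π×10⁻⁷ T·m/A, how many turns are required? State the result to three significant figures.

A = π(d/2)² = π(2.135×10^-2 m)² = 1.432×10^-3 m².
From L = μ₀N²A/ℓ, N = √(Lℓ / (μ₀A)).
N = √[(2.350×10^-3)(0.844) / ((4π×10⁻⁷)×1.432×10^-3)] = √(1.102×10^6) ≈ 1049.9.

N ≈ 1050 turns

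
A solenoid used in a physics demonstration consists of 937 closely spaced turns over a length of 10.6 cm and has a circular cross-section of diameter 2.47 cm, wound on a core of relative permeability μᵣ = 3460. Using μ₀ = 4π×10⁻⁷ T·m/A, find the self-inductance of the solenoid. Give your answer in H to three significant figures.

A = π(d/2)² = π(1.235×10^-2 m)² = 4.792×10^-4 m².
For a long solenoid, L = μ₀μᵣN²A/ℓ.
L = (4π×10⁻⁷)(3460)(937)²(4.792×10^-4)/(0.106 m) = 17.26 H.

L ≈ 17.3 H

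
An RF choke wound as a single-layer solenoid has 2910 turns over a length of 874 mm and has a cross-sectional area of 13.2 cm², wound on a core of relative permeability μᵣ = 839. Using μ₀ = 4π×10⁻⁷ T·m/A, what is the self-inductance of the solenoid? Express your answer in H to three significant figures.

A = 13.2 cm² = 1.320×10^-3 m².
For a long solenoid, L = μ₀μᵣN²A/ℓ.
L = (4π×10⁻⁷)(839)(2910)²(1.320×10^-3)/(0.874 m) = 13.48 H.

L ≈ 13.5 H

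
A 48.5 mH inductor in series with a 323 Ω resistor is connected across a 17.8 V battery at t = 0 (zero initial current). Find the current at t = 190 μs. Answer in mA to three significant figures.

I ≈ 39.6 mA

τ = L/R = 4.850×10^-2/323 = 1.502×10^-4 s; final current I_∞ = ε/R = 17.8/323 = 5.511×10^-2 A.
I(t) = I_∞(1 − e^(−t/τ)) with t/τ = 1.265.
I = (5.511×10^-2)(1 − e^(−1.265)) = 3.956×10^-2 A.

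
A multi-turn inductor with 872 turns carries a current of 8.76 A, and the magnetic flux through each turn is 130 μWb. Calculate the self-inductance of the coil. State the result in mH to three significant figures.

Self-inductance is defined by L = NΦ_B/I (flux linkage over current).
L = (872)(1.300×10^-4 Wb)/(8.76 A) = 1.294×10^-2 H.

L ≈ 12.9 mH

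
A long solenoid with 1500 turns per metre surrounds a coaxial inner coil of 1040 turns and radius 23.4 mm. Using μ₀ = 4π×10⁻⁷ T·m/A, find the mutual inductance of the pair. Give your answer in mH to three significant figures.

M ≈ 3.37 mH

The outer solenoid produces a uniform field B₁ = μ₀n₁I₁ across the inner coil,
so the flux linkage is N₂Φ = N₂B₁A₂ = μ₀n₁N₂A₂·I₁, giving M = μ₀n₁N₂A₂.
A₂ = πr² = π(2.340×10^-2 m)² = 1.720×10^-3 m².
M = (4π×10⁻⁷)(1500)(1040)(1.720×10^-3) = 3.372×10^-3 H.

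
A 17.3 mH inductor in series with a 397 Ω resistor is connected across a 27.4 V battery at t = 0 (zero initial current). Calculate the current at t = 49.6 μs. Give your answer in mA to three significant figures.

τ = L/R = 1.730×10^-2/397 = 4.358×10^-5 s; final current I_∞ = ε/R = 27.4/397 = 6.902×10^-2 A.
I(t) = I_∞(1 − e^(−t/τ)) with t/τ = 1.138.
I = (6.902×10^-2)(1 − e^(−1.138)) = 4.691×10^-2 A.

I ≈ 46.9 mA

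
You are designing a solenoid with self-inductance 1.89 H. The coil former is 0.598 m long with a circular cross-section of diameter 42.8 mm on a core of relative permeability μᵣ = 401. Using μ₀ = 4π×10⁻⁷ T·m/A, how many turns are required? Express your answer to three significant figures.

N ≈ 1250 turns

A = π(d/2)² = π(2.140×10^-2 m)² = 1.439×10^-3 m².
From L = μ₀μᵣN²A/ℓ, N = √(Lℓ / (μ₀μᵣA)).
N = √[(1.89)(0.598) / ((4π×10⁻⁷)(401)×1.439×10^-3)] = √(1.559×10^6) ≈ 1248.6.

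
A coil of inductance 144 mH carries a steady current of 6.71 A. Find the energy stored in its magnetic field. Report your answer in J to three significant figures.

Stored magnetic energy: U = ½LI².
U = ½(0.144 H)(6.71 A)² = 3.242 J.

U ≈ 3.24 J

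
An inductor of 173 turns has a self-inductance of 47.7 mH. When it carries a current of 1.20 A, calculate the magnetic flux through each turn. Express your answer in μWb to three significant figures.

Φ_B ≈ 331 μWb

From L = NΦ_B/I, the flux per turn is Φ_B = LI/N.
Φ_B = (4.770×10^-2 H)(1.20 A)/173 = 3.309×10^-4 Wb.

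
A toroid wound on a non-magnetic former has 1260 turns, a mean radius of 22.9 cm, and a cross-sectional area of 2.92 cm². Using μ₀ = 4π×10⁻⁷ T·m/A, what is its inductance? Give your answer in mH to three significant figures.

L ≈ 0.405 mH

For a thin toroid, L = μ₀N²A/(2πR).
L = (4π×10⁻⁷)(1260)²(2.920×10^-4) / (2π×0.229 m) = 4.049×10^-4 H.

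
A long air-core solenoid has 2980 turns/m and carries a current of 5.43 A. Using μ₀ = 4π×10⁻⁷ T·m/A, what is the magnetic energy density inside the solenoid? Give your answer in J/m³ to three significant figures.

B = μ₀nI = (4π×10⁻⁷)(2.980×10^3)(5.43) = 2.033×10^-2 T.
u = B²/(2μ₀) = (2.033×10^-2)²/(2×4π×10⁻⁷) = 164.5 J/m³.

u ≈ 165 J/m³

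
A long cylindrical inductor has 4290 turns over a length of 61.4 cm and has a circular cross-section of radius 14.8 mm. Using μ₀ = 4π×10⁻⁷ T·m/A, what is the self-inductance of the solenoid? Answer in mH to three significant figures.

A = πr² = π(1.480×10^-2 m)² = 6.881×10^-4 m².
For a long solenoid, L = μ₀N²A/ℓ.
L = (4π×10⁻⁷)(4290)²(6.881×10^-4)/(0.614 m) = 2.592×10^-2 H.

L ≈ 25.9 mH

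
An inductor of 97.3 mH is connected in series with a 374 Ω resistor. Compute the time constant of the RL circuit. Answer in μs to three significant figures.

τ ≈ 260 μs

τ = L/R = (9.730×10^-2 H)/(374 Ω) = 2.602×10^-4 s.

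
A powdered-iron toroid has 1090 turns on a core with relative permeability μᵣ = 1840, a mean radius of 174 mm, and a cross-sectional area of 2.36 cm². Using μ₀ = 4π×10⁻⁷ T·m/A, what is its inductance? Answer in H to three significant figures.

L ≈ 0.593 H

For a thin toroid, L = μ₀μᵣN²A/(2πR).
L = (4π×10⁻⁷)(1840)(1090)²(2.360×10^-4) / (2π×0.174 m) = 0.593 H.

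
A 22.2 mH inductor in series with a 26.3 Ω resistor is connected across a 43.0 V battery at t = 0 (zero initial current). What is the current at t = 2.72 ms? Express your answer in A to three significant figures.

τ = L/R = 2.220×10^-2/26.3 = 8.441×10^-4 s; final current I_∞ = ε/R = 43.0/26.3 = 1.63498 A.
I(t) = I_∞(1 − e^(−t/τ)) with t/τ = 3.222.
I = (1.63498)(1 − e^(−3.222)) = 1.57 A.

I ≈ 1.57 A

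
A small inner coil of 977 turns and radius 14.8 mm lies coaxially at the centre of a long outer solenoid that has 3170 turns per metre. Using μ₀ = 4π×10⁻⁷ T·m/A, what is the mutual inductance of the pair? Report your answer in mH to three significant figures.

The outer solenoid produces a uniform field B₁ = μ₀n₁I₁ across the inner coil,
so the flux linkage is N₂Φ = N₂B₁A₂ = μ₀n₁N₂A₂·I₁, giving M = μ₀n₁N₂A₂.
A₂ = πr² = π(1.480×10^-2 m)² = 6.881×10^-4 m².
M = (4π×10⁻⁷)(3170)(977)(6.881×10^-4) = 2.678×10^-3 H.

M ≈ 2.68 mH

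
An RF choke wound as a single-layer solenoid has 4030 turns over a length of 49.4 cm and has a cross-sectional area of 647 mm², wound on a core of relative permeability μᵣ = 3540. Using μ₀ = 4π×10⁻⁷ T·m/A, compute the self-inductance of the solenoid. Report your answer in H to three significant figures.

L ≈ 94.6 H

A = 647 mm² = 6.470×10^-4 m².
For a long solenoid, L = μ₀μᵣN²A/ℓ.
L = (4π×10⁻⁷)(3540)(4030)²(6.470×10^-4)/(0.494 m) = 94.62 H.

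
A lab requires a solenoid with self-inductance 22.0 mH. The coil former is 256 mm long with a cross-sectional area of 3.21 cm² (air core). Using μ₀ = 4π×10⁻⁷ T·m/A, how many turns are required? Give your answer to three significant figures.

N ≈ 3740 turns

A = 3.21 cm² = 3.210×10^-4 m².
From L = μ₀N²A/ℓ, N = √(Lℓ / (μ₀A)).
N = √[(2.200×10^-2)(0.256) / ((4π×10⁻⁷)×3.210×10^-4)] = √(1.396×10^7) ≈ 3736.6.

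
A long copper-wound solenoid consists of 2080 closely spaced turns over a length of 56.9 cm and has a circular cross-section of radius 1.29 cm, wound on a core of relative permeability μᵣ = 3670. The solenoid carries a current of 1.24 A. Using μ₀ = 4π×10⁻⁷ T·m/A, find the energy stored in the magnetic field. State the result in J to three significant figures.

A = πr² = π(1.290×10^-2 m)² = 5.228×10^-4 m².
L = μ₀μᵣN²A/ℓ = (4π×10⁻⁷)(3670)(2080)²(5.228×10^-4)/(0.569) = 18.33 H.
U = ½LI² = ½(18.33)(1.24)² = 14.09 J.

U ≈ 14.1 J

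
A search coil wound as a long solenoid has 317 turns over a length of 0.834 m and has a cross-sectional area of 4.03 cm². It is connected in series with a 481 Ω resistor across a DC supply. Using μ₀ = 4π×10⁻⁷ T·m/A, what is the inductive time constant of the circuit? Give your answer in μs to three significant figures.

A = 4.03 cm² = 4.030×10^-4 m².
L = μ₀N²A/ℓ = (4π×10⁻⁷)(317)²(4.030×10^-4)/(0.834) = 6.102×10^-5 H.
τ = L/R = (6.102×10^-5)/(481) = 1.269×10^-7 s.

τ ≈ 0.127 μs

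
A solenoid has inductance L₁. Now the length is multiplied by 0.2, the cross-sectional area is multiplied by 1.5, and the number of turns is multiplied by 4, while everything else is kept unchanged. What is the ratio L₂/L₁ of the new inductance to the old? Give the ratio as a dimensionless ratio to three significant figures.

L₂/L₁ = 120

For a solenoid, L ∝ μᵣN²A/ℓ.
L₂/L₁ = (0.2)^-1 × (1.5) × (4)^2 = 120.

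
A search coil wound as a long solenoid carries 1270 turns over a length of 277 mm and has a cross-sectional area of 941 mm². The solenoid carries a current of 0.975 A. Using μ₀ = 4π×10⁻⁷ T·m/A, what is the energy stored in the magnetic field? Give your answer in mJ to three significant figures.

A = 941 mm² = 9.410×10^-4 m².
L = μ₀N²A/ℓ = (4π×10⁻⁷)(1270)²(9.410×10^-4)/(0.277) = 6.885×10^-3 H.
U = ½LI² = ½(6.885×10^-3)(0.975)² = 3.273×10^-3 J.

U ≈ 3.27 mJ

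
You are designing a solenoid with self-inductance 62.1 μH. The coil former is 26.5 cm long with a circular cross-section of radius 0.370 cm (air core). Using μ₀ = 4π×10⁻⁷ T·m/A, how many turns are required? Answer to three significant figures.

N ≈ 552 turns

A = πr² = π(3.700×10^-3 m)² = 4.301×10^-5 m².
From L = μ₀N²A/ℓ, N = √(Lℓ / (μ₀A)).
N = √[(6.210×10^-5)(0.265) / ((4π×10⁻⁷)×4.301×10^-5)] = √(3.0449×10^5) ≈ 551.8.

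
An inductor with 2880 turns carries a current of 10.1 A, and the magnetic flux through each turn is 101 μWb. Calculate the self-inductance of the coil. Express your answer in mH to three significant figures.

L ≈ 28.8 mH

Self-inductance is defined by L = NΦ_B/I (flux linkage over current).
L = (2880)(1.010×10^-4 Wb)/(10.1 A) = 2.880×10^-2 H.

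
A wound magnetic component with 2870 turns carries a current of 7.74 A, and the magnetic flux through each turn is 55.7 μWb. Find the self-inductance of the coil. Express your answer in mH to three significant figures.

L ≈ 20.7 mH

Self-inductance is defined by L = NΦ_B/I (flux linkage over current).
L = (2870)(5.570×10^-5 Wb)/(7.74 A) = 2.065×10^-2 H.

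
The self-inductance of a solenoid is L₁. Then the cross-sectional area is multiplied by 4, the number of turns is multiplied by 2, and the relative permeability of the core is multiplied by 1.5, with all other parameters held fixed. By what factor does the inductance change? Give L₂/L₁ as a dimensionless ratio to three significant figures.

L₂/L₁ = 24.0

For a solenoid, L ∝ μᵣN²A/ℓ.
L₂/L₁ = (4) × (2)^2 × (1.5) = 24.0.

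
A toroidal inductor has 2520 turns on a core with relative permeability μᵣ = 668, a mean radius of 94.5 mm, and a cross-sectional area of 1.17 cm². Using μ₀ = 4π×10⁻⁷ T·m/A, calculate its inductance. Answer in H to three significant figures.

L ≈ 1.05 H

For a thin toroid, L = μ₀μᵣN²A/(2πR).
L = (4π×10⁻⁷)(668)(2520)²(1.170×10^-4) / (2π×9.450×10^-2 m) = 1.05 H.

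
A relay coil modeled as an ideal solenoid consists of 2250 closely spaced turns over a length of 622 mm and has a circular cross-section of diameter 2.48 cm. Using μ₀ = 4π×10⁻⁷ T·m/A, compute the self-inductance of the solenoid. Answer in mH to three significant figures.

L ≈ 4.94 mH

A = π(d/2)² = π(1.240×10^-2 m)² = 4.831×10^-4 m².
For a long solenoid, L = μ₀N²A/ℓ.
L = (4π×10⁻⁷)(2250)²(4.831×10^-4)/(0.622 m) = 4.941×10^-3 H.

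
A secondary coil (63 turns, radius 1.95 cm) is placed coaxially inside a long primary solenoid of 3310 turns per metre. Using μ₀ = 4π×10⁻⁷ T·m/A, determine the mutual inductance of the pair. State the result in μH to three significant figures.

M ≈ 313 μH

The outer solenoid produces a uniform field B₁ = μ₀n₁I₁ across the inner coil,
so the flux linkage is N₂Φ = N₂B₁A₂ = μ₀n₁N₂A₂·I₁, giving M = μ₀n₁N₂A₂.
A₂ = πr² = π(1.950×10^-2 m)² = 1.1946×10^-3 m².
M = (4π×10⁻⁷)(3310)(63)(1.1946×10^-3) = 3.130×10^-4 H.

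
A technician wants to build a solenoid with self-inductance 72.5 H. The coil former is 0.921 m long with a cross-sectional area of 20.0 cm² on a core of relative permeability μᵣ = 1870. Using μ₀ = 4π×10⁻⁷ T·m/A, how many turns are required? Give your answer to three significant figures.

A = 20.0 cm² = 2.000×10^-3 m².
From L = μ₀μᵣN²A/ℓ, N = √(Lℓ / (μ₀μᵣA)).
N = √[(72.5)(0.921) / ((4π×10⁻⁷)(1870)×2.000×10^-3)] = √(1.421×10^7) ≈ 3769.3.

N ≈ 3770 turns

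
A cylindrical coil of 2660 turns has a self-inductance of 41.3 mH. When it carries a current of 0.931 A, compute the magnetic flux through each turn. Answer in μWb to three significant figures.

From L = NΦ_B/I, the flux per turn is Φ_B = LI/N.
Φ_B = (4.130×10^-2 H)(0.931 A)/2660 = 1.445×10^-5 Wb.

Φ_B ≈ 14.5 μWb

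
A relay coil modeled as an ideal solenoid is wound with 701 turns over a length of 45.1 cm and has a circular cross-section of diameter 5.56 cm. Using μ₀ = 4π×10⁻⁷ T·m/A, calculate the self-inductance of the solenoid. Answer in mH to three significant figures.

L ≈ 3.32 mH

A = π(d/2)² = π(2.780×10^-2 m)² = 2.428×10^-3 m².
For a long solenoid, L = μ₀N²A/ℓ.
L = (4π×10⁻⁷)(701)²(2.428×10^-3)/(0.451 m) = 3.324×10^-3 H.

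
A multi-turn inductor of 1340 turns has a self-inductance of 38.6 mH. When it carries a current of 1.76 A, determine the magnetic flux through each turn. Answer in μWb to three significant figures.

From L = NΦ_B/I, the flux per turn is Φ_B = LI/N.
Φ_B = (3.860×10^-2 H)(1.76 A)/1340 = 5.070×10^-5 Wb.

Φ_B ≈ 50.7 μWb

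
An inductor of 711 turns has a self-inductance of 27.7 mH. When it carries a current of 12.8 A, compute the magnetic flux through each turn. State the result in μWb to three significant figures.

From L = NΦ_B/I, the flux per turn is Φ_B = LI/N.
Φ_B = (2.770×10^-2 H)(12.8 A)/711 = 4.987×10^-4 Wb.

Φ_B ≈ 499 μWb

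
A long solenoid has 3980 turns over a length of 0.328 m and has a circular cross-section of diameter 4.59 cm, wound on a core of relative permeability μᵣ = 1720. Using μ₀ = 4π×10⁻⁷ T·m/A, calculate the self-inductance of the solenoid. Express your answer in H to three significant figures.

L ≈ 173 H

A = π(d/2)² = π(2.295×10^-2 m)² = 1.6547×10^-3 m².
For a long solenoid, L = μ₀μᵣN²A/ℓ.
L = (4π×10⁻⁷)(1720)(3980)²(1.6547×10^-3)/(0.328 m) = 172.7 H.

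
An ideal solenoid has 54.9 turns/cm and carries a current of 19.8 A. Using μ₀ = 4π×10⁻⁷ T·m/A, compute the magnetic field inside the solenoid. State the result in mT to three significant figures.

B ≈ 137 mT

Inside a long solenoid, B = μ₀nI.
B = (4π×10⁻⁷)(5.490×10^3 m⁻¹)(19.8 A) = 0.1366 T.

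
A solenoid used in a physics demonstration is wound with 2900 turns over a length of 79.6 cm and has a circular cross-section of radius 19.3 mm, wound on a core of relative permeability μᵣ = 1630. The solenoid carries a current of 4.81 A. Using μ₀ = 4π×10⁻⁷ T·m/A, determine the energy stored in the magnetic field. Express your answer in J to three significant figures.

U ≈ 293 J

A = πr² = π(1.930×10^-2 m)² = 1.170×10^-3 m².
L = μ₀μᵣN²A/ℓ = (4π×10⁻⁷)(1630)(2900)²(1.170×10^-3)/(0.796) = 25.32 H.
U = ½LI² = ½(25.32)(4.81)² = 293 J.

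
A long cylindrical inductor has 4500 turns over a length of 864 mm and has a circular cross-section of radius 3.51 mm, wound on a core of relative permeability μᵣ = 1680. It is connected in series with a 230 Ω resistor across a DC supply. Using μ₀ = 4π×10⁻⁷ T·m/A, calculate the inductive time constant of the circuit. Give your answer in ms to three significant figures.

A = πr² = π(3.510×10^-3 m)² = 3.870×10^-5 m².
L = μ₀μᵣN²A/ℓ = (4π×10⁻⁷)(1680)(4500)²(3.870×10^-5)/(0.864) = 1.915 H.
τ = L/R = (1.915)/(230) = 8.327×10^-3 s.

τ ≈ 8.33 ms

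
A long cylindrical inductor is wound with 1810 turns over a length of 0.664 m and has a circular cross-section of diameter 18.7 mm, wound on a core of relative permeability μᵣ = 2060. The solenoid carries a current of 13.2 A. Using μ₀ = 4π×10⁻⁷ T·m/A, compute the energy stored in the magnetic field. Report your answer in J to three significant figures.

A = π(d/2)² = π(9.350×10^-3 m)² = 2.746×10^-4 m².
L = μ₀μᵣN²A/ℓ = (4π×10⁻⁷)(2060)(1810)²(2.746×10^-4)/(0.664) = 3.508 H.
U = ½LI² = ½(3.508)(13.2)² = 305.6 J.

U ≈ 306 J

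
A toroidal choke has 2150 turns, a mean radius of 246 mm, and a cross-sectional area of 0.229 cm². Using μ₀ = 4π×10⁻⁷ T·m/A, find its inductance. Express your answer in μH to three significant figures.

For a thin toroid, L = μ₀N²A/(2πR).
L = (4π×10⁻⁷)(2150)²(2.290×10^-5) / (2π×0.246 m) = 8.606×10^-5 H.

L ≈ 86.1 μH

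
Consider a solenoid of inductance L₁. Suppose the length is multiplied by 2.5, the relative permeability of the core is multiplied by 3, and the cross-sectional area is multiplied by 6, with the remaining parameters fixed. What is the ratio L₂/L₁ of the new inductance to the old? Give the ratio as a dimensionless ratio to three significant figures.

L₂/L₁ = 7.20

For a solenoid, L ∝ μᵣN²A/ℓ.
L₂/L₁ = (2.5)^-1 × (3) × (6) = 7.20.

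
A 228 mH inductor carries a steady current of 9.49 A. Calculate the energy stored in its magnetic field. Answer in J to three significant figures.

Stored magnetic energy: U = ½LI².
U = ½(0.228 H)(9.49 A)² = 10.27 J.

U ≈ 10.3 J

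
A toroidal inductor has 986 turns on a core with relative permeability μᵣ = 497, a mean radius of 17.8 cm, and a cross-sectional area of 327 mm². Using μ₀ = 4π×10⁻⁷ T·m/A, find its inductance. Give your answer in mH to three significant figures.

L ≈ 178 mH

For a thin toroid, L = μ₀μᵣN²A/(2πR).
L = (4π×10⁻⁷)(497)(986)²(3.270×10^-4) / (2π×0.178 m) = 0.1775 H.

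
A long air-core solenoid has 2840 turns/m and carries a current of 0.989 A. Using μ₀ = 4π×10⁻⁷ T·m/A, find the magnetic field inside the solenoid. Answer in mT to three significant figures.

B ≈ 3.53 mT

Inside a long solenoid, B = μ₀nI.
B = (4π×10⁻⁷)(2.840×10^3 m⁻¹)(0.989 A) = 3.530×10^-3 T.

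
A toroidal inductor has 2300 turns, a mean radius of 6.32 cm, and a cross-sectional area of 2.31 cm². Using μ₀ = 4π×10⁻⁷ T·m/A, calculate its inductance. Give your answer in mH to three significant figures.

For a thin toroid, L = μ₀N²A/(2πR).
L = (4π×10⁻⁷)(2300)²(2.310×10^-4) / (2π×6.320×10^-2 m) = 3.867×10^-3 H.

L ≈ 3.87 mH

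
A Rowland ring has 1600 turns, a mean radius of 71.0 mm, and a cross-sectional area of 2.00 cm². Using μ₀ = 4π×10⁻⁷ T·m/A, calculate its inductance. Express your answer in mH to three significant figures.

For a thin toroid, L = μ₀N²A/(2πR).
L = (4π×10⁻⁷)(1600)²(2.000×10^-4) / (2π×7.100×10^-2 m) = 1.442×10^-3 H.

L ≈ 1.44 mH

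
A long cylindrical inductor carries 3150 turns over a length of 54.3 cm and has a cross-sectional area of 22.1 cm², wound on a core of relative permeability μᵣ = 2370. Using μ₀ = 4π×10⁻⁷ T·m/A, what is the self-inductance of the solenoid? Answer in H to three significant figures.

L ≈ 120 H

A = 22.1 cm² = 2.210×10^-3 m².
For a long solenoid, L = μ₀μᵣN²A/ℓ.
L = (4π×10⁻⁷)(2370)(3150)²(2.210×10^-3)/(0.543 m) = 120.3 H.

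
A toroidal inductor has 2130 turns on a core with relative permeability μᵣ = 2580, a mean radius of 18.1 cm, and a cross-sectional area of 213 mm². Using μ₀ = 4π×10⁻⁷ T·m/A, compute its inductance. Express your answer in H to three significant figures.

For a thin toroid, L = μ₀μᵣN²A/(2πR).
L = (4π×10⁻⁷)(2580)(2130)²(2.130×10^-4) / (2π×0.181 m) = 2.7549 H.

L ≈ 2.75 H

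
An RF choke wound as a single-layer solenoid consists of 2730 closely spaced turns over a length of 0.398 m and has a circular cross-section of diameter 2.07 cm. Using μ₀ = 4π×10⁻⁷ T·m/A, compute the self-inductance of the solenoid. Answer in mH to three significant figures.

A = π(d/2)² = π(1.035×10^-2 m)² = 3.365×10^-4 m².
For a long solenoid, L = μ₀N²A/ℓ.
L = (4π×10⁻⁷)(2730)²(3.365×10^-4)/(0.398 m) = 7.919×10^-3 H.

L ≈ 7.92 mH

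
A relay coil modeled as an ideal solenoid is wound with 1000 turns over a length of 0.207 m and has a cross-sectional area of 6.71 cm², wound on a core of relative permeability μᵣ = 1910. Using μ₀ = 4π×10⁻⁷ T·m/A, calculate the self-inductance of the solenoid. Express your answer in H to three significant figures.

L ≈ 7.78 H

A = 6.71 cm² = 6.710×10^-4 m².
For a long solenoid, L = μ₀μᵣN²A/ℓ.
L = (4π×10⁻⁷)(1910)(1000)²(6.710×10^-4)/(0.207 m) = 7.78 H.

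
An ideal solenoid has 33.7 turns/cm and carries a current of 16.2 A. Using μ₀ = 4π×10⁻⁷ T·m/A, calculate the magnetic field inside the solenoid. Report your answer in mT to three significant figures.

B ≈ 68.6 mT

Inside a long solenoid, B = μ₀nI.
B = (4π×10⁻⁷)(3.370×10^3 m⁻¹)(16.2 A) = 6.860×10^-2 T.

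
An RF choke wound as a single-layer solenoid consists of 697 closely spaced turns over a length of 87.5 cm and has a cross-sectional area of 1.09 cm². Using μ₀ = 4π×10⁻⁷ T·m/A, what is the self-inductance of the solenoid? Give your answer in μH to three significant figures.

L ≈ 76.0 μH

A = 1.09 cm² = 1.090×10^-4 m².
For a long solenoid, L = μ₀N²A/ℓ.
L = (4π×10⁻⁷)(697)²(1.090×10^-4)/(0.875 m) = 7.6049×10^-5 H.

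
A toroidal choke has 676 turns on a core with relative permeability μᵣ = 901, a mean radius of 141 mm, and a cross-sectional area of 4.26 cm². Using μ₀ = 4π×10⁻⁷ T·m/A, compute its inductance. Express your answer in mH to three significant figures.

L ≈ 249 mH

For a thin toroid, L = μ₀μᵣN²A/(2πR).
L = (4π×10⁻⁷)(901)(676)²(4.260×10^-4) / (2π×0.141 m) = 0.2488 H.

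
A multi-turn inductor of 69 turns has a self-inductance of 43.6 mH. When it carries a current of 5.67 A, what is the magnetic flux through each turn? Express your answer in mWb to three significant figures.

Φ_B ≈ 3.58 mWb

From L = NΦ_B/I, the flux per turn is Φ_B = LI/N.
Φ_B = (4.360×10^-2 H)(5.67 A)/69 = 3.583×10^-3 Wb.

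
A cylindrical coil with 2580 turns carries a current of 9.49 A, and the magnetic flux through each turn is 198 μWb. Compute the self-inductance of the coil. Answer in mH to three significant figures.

L ≈ 53.8 mH

Self-inductance is defined by L = NΦ_B/I (flux linkage over current).
L = (2580)(1.980×10^-4 Wb)/(9.49 A) = 5.383×10^-2 H.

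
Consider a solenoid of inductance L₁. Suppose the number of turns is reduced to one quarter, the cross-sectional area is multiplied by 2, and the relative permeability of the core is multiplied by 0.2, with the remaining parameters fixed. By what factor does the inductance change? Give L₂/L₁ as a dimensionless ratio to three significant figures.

For a solenoid, L ∝ μᵣN²A/ℓ.
L₂/L₁ = (0.25)^2 × (2) × (0.2) = 0.0250.

L₂/L₁ = 0.0250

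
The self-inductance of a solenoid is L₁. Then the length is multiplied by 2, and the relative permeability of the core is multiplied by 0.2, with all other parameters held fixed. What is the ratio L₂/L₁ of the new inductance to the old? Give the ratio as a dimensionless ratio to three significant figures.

L₂/L₁ = 0.100

For a solenoid, L ∝ μᵣN²A/ℓ.
L₂/L₁ = (2)^-1 × (0.2) = 0.100.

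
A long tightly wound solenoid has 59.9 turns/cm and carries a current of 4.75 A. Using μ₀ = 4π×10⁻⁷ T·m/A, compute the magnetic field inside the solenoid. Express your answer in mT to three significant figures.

B ≈ 35.8 mT

Inside a long solenoid, B = μ₀nI.
B = (4π×10⁻⁷)(5.990×10^3 m⁻¹)(4.75 A) = 3.575×10^-2 T.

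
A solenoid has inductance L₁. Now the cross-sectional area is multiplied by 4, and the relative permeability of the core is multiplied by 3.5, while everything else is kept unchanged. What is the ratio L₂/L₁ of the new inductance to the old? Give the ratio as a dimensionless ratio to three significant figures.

L₂/L₁ = 14.0

For a solenoid, L ∝ μᵣN²A/ℓ.
L₂/L₁ = (4) × (3.5) = 14.0.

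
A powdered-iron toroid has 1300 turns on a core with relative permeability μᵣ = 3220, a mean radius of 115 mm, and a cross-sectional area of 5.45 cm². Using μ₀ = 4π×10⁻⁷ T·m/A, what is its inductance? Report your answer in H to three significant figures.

L ≈ 5.16 H

For a thin toroid, L = μ₀μᵣN²A/(2πR).
L = (4π×10⁻⁷)(3220)(1300)²(5.450×10^-4) / (2π×0.115 m) = 5.158 H.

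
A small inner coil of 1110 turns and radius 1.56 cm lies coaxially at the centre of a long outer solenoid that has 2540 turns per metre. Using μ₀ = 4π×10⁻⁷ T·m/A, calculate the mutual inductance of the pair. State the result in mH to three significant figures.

The outer solenoid produces a uniform field B₁ = μ₀n₁I₁ across the inner coil,
so the flux linkage is N₂Φ = N₂B₁A₂ = μ₀n₁N₂A₂·I₁, giving M = μ₀n₁N₂A₂.
A₂ = πr² = π(1.560×10^-2 m)² = 7.645×10^-4 m².
M = (4π×10⁻⁷)(2540)(1110)(7.645×10^-4) = 2.709×10^-3 H.

M ≈ 2.71 mH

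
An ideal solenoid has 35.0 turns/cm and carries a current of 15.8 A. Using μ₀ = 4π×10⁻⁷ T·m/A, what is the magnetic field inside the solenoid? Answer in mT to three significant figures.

Inside a long solenoid, B = μ₀nI.
B = (4π×10⁻⁷)(3.500×10^3 m⁻¹)(15.8 A) = 6.949×10^-2 T.

B ≈ 69.5 mT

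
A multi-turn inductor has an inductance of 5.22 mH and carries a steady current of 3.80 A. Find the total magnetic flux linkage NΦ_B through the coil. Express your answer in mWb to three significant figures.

NΦ_B ≈ 19.8 mWb

From L = NΦ_B/I, the flux linkage is NΦ_B = LI.
NΦ_B = (5.220×10^-3 H)(3.80 A) = 1.984×10^-2 Wb.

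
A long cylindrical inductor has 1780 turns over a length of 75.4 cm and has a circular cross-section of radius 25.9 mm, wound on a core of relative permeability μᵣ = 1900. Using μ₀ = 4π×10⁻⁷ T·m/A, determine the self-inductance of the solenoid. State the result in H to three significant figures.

A = πr² = π(2.590×10^-2 m)² = 2.107×10^-3 m².
For a long solenoid, L = μ₀μᵣN²A/ℓ.
L = (4π×10⁻⁷)(1900)(1780)²(2.107×10^-3)/(0.754 m) = 21.14 H.

L ≈ 21.1 H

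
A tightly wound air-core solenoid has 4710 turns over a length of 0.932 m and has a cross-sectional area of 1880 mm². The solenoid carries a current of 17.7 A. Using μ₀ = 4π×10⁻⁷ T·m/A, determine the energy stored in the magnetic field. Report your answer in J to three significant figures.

U ≈ 8.81 J

A = 1880 mm² = 1.880×10^-3 m².
L = μ₀N²A/ℓ = (4π×10⁻⁷)(4710)²(1.880×10^-3)/(0.932) = 5.623×10^-2 H.
U = ½LI² = ½(5.623×10^-2)(17.7)² = 8.809 J.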